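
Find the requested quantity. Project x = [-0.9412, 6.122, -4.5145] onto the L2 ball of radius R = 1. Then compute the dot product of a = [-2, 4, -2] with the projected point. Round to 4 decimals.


Step 1: Compute ||x|| (intermediates to 6 decimals).
||x|| = sqrt((-0.9412)^2 + 6.122^2 + (-4.5145)^2) = 7.664558
Step 2: Project.
Since ||x|| > R, scale = R/||x|| = 1/7.664558 = 0.130471, proj(x) = scale * x
proj(x) = [-0.122799, 0.798743, -0.589011]
Step 3: Dot product.
a^T * proj(x) = -2*(-0.122799) + 4*0.798743 - 2*(-0.589011) = 4.6186


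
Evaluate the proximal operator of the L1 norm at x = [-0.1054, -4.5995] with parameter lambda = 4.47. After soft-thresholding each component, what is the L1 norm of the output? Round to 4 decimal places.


Soft-thresholding with lambda = 4.47:
prox(-0.1054) = sign(-0.1054)*max(|-0.1054| - 4.47, 0) = 0.0
prox(-4.5995) = sign(-4.5995)*max(|-4.5995| - 4.47, 0) = -0.1295
prox(x) = [0.0, -0.1295]
||prox(x)||_1 = 0.0 + 0.1295 = 0.1295


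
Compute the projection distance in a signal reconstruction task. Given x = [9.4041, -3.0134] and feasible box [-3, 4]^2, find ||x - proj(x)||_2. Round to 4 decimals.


Project each component onto [-3, 4].
clip(9.4041) = 4.0, clip(-3.0134) = -3.0
Projection = [4.0, -3.0]
Squared diffs: [29.2043, 0.0002]
Distance = sqrt(29.2045) = 5.4041


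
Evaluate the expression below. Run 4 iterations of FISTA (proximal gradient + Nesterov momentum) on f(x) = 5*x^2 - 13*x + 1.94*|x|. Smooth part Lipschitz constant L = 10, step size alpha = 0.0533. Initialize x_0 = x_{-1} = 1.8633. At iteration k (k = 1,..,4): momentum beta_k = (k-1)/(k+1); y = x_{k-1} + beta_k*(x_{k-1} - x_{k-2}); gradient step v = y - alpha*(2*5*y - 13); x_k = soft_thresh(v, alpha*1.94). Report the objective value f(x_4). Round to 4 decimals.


FISTA on f(x) = 5*x^2 - 13*x + 1.94*|x|
L = 10, alpha = 0.0533
Iteration 1: beta = 0.0, y = 1.8633 + 0.0*(1.8633 - 1.8633) = 1.8633
  grad(y) = 5.633, v = y - alpha*grad = 1.5631
  prox(v) = soft_thresh(1.5631, 0.1034) = 1.4597
Iteration 2: beta = 0.3333, y = 1.4597 + 0.3333*(1.4597 - 1.8633) = 1.3251
  grad(y) = 0.2511, v = y - alpha*grad = 1.3117
  prox(v) = soft_thresh(1.3117, 0.1034) = 1.2083
Iteration 3: beta = 0.5, y = 1.2083 + 0.5*(1.2083 - 1.4597) = 1.0827
  grad(y) = -2.1734, v = y - alpha*grad = 1.1985
  prox(v) = soft_thresh(1.1985, 0.1034) = 1.0951
Iteration 4: beta = 0.6, y = 1.0951 + 0.6*(1.0951 - 1.2083) = 1.0272
  grad(y) = -2.7284, v = y - alpha*grad = 1.1726
  prox(v) = soft_thresh(1.1726, 0.1034) = 1.0692
f(x_4) = 5*1.0692^2 - 13*1.0692 + 1.94*|1.0692| = -6.1094


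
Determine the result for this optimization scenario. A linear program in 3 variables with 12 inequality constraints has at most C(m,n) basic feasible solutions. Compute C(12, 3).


Each vertex corresponds to some choice of n active constraints out of m, so the number of vertices is at most C(m, n) = m! / (n!(m-n)!).
m = 12, n = 3
Numerator: 12 * 11 * 10
Denominator: 3! = 6
C(12, 3) = 220


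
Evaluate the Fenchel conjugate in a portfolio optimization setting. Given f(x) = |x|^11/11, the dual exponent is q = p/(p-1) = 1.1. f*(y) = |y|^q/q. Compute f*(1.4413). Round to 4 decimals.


The conjugate exponent q satisfies 1/p + 1/q = 1.
p = 11, so q = 11/(11 - 1) = 1.1
|y|^q = 1.4413^1.1 = 1.495
f*(1.4413) = 1.495 / 1.1 = 1.3591


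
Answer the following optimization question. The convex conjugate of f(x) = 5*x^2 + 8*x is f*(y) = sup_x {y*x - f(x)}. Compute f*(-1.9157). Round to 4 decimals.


f*(y) = sup_x {y*x - a*x^2 - b*x} = sup_x {(y-b)*x - a*x^2}
FOC: (y - b) - 2a*x = 0 => x* = (y - b)/(2a)
x* = (-1.9157 - 8)/(2*5) = -0.9916
f*(-1.9157) = (y-b)^2/(4a) = (-1.9157 - 8)^2/(4*5)
= 98.3211/20 = 4.9161


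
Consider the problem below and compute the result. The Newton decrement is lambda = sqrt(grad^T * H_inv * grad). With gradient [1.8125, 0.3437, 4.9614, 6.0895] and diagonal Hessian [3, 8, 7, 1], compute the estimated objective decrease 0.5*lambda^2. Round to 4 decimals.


Step 1: H is diagonal, so H^(-1) * g = [0.6042, 0.043, 0.7088, 6.0895].
Step 2: g^T H^(-1) g = sum_i g_i^2 / H_ii
  = (1.8125)^2/3 + (0.3437)^2/8 + (4.9614)^2/7 + (6.0895)^2/1
  = 1.0951 + 0.0148 + 3.5165 + 37.082 = 41.7083
Step 3: Objective decrease = 0.5 * g^T H^(-1) g = 20.8542


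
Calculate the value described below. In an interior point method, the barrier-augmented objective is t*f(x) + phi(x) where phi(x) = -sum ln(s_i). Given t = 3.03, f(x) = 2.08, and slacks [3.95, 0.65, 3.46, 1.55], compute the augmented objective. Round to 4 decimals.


Step 1: Compute log-barrier.
ln values: [1.3737, -0.4308, 1.2413, 0.4383]
phi = -(1.3737 - 0.4308 + 1.2413 + 0.4383) = -2.6225
Step 2: Compute augmented objective.
t*f(x) = 3.03*2.08 = 6.3024
Total = 6.3024 - 2.6225 = 3.6799


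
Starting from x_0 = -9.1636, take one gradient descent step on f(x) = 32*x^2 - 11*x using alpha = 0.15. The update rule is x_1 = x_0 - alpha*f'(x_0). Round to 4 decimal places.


We compute the gradient at x_0 and apply the update.
f'(x) = 64*x - 11
f'(-9.1636) = 64*-9.1636 - 11 = -597.4704
x_1 = -9.1636 - 0.15*-597.4704 = 80.457


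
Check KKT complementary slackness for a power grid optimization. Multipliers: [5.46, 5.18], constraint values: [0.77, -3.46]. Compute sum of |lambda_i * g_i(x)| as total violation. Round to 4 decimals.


KKT complementary slackness check:
lambda_1 * g_1 = 5.46 * 0.77 = 4.2042
lambda_2 * g_2 = 5.18 * -3.46 = -17.9228
Total violation = 4.2042 + 17.9228 = 22.127


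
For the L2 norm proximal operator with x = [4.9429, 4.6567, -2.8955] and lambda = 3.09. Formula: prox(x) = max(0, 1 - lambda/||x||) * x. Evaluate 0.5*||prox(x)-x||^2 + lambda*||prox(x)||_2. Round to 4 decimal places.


Step 1: Compute ||x||.
||x|| = 7.3825
Step 2: Compute scaling factor.
scale = max(0, 1 - 3.09/7.3825) = 0.5814
Step 3: prox(x) = [2.874, 2.7076, -1.6836]
||prox(x)|| = 4.2925
Step 4: Proximal objective.
0.5*||prox-x||^2 = 4.7741
lambda*||prox|| = 13.2638
Total = 18.0378


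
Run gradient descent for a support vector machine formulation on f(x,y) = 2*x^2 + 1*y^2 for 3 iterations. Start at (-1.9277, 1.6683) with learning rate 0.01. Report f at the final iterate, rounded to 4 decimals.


Gradient descent on f(x,y) = 2*x^2 + 1*y^2.
Starting point: (-1.9277, 1.6683), alpha = 0.01
Step 1: grad_x = 2*2*-1.9277 = -7.7108, grad_y = 2*1*1.6683 = 3.3366
  x_1 = -1.9277 - 0.01*-7.7108 = -1.8506
  y_1 = 1.6683 - 0.01*3.3366 = 1.6349
Step 2: grad_x = 2*2*-1.8506 = -7.4024, grad_y = 2*1*1.6349 = 3.2699
  x_2 = -1.8506 - 0.01*-7.4024 = -1.7766
  y_2 = 1.6349 - 0.01*3.2699 = 1.6022
Step 3: grad_x = 2*2*-1.7766 = -7.1063, grad_y = 2*1*1.6022 = 3.2045
  x_3 = -1.7766 - 0.01*-7.1063 = -1.7055
  y_3 = 1.6022 - 0.01*3.2045 = 1.5702
f(-1.7055, 1.5702) = 2*(-1.7055)^2 + 1*1.5702^2 = 8.283


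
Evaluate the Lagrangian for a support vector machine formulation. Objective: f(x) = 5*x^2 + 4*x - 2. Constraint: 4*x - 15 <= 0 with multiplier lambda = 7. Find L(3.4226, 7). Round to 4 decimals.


Step 1: Evaluate f(x).
f(3.4226) = 5*3.4226^2 + 4*3.4226 - 2 = 70.2614
Step 2: Evaluate g(x).
g(3.4226) = 4*3.4226 - 15 = -1.3096
Step 3: Compute Lagrangian.
L = 70.2614 + 7*-1.3096 = 61.0942


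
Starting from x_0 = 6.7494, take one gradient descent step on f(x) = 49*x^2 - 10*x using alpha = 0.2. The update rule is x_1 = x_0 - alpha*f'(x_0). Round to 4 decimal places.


We compute the gradient at x_0 and apply the update.
f'(x) = 98*x - 10
f'(6.7494) = 98*6.7494 - 10 = 651.4412
x_1 = 6.7494 - 0.2*651.4412 = -123.5388


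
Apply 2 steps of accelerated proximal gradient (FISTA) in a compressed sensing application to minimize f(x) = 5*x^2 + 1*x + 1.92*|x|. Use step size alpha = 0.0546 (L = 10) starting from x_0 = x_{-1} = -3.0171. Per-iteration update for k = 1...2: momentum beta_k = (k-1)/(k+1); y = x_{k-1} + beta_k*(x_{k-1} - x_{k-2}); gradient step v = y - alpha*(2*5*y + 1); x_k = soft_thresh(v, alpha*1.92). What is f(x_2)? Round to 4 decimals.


FISTA on f(x) = 5*x^2 + 1*x + 1.92*|x|
L = 10, alpha = 0.0546
Iteration 1: beta = 0.0, y = -3.0171 + 0.0*(-3.0171 + 3.0171) = -3.0171
  grad(y) = -29.171, v = y - alpha*grad = -1.4244
  prox(v) = soft_thresh(-1.4244, 0.1048) = -1.3195
Iteration 2: beta = 0.3333, y = -1.3195 + 0.3333*(-1.3195 + 3.0171) = -0.7537
  grad(y) = -6.5368, v = y - alpha*grad = -0.3968
  prox(v) = soft_thresh(-0.3968, 0.1048) = -0.2919
f(x_2) = 5*(-0.2919)^2 + 1*(-0.2919) + 1.92*|-0.2919| = 0.6947


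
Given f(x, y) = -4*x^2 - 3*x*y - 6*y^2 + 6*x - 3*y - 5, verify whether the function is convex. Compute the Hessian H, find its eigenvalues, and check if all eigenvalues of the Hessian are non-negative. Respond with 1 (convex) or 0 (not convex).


The Hessian of f(x,y) = -4*x^2 - 3*x*y - 6*y^2 + 6*x - 3*y - 5 is:
H = [[-8, -3], [-3, -12]]
Trace = -8 - 12 = -20
Determinant = -8*-12 - (-3)^2 = 87
Discriminant = (-20)^2 - 4*87 = 52.0
Eigenvalues: lambda_1 = -13.6056, lambda_2 = -6.3944
The function is not convex.

0


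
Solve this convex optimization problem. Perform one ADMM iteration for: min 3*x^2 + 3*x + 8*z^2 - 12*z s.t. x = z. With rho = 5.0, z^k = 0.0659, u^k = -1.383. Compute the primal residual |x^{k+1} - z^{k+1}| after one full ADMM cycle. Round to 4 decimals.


ADMM iteration with rho = 5.0, z^k = 0.0659, u^k = -1.383
Step 1: x-update.
Minimize 3*x^2 + 3*x + (5.0/2)*(x - 0.0659 - 1.383)^2
FOC: (2*3 + 5.0)*x = -3 + 5.0*(0.0659 + 1.383)
x^{k+1} = 0.3859
Step 2: z-update.
Minimize 8*z^2 - 12*z + (5.0/2)*(0.3859 - z - 1.383)^2
FOC: (2*8 + 5.0)*z = 12 + 5.0*(0.3859 - 1.383)
z^{k+1} = 0.334
Step 3: u-update.
u^{k+1} = -1.383 + 0.3859 - 0.334 = -1.3312
Step 4: Primal residual = |0.3859 - 0.334| = 0.0518


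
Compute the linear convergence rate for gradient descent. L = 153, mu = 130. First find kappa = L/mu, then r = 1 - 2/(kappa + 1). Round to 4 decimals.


Step 1: Compute the condition number.
kappa = L/mu = 153/130 = 1.1769
Step 2: Compute the convergence rate.
r = 1 - 2/(kappa + 1) = 1 - 2*mu/(L + mu) = (L - mu)/(L + mu) = 23/283 = 0.0813


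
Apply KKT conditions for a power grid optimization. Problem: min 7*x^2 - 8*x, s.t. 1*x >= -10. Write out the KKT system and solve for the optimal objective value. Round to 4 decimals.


Step 1: Try lambda = 0 (constraint inactive).
Stationarity: 2*7*x - 8 = 0
x* = 8/(2*7) = 4/7 = 0.5714 (rounded; the exact value 4/7 is used below)
Check constraint: 1*0.5714 = 0.5714 >= -10 -- satisfied.
Step 2: Compute optimal value.
f(x*) = 7*(4/7)^2 - 8*(4/7) = -2.2857


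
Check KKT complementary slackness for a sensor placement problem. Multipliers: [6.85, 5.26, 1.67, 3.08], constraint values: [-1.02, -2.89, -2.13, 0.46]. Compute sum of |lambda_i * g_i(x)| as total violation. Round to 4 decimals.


KKT complementary slackness check:
lambda_1 * g_1 = 6.85 * -1.02 = -6.987
lambda_2 * g_2 = 5.26 * -2.89 = -15.2014
lambda_3 * g_3 = 1.67 * -2.13 = -3.5571
lambda_4 * g_4 = 3.08 * 0.46 = 1.4168
Total violation = 6.987 + 15.2014 + 3.5571 + 1.4168 = 27.1623


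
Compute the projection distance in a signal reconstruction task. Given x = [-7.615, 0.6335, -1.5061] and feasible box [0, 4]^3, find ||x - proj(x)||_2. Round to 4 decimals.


Project each component onto [0, 4].
clip(-7.615) = 0.0, clip(0.6335) = 0.6335, clip(-1.5061) = 0.0
Projection = [0.0, 0.6335, 0.0]
Squared diffs: [57.9882, 0.0, 2.2683]
Distance = sqrt(60.2565) = 7.7625


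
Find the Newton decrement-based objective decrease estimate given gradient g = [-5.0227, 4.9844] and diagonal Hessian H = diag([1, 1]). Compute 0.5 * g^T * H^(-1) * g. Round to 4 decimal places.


Step 1: H is diagonal, so H^(-1) * g = [-5.0227, 4.9844].
Step 2: g^T H^(-1) g = sum_i g_i^2 / H_ii
  = (-5.0227)^2/1 + (4.9844)^2/1
  = 25.2275 + 24.8442 = 50.0718
Step 3: Objective decrease = 0.5 * g^T H^(-1) g = 25.0359


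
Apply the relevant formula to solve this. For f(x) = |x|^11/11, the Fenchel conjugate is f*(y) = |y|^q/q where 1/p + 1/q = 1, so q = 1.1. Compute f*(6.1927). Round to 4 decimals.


The conjugate exponent q satisfies 1/p + 1/q = 1.
p = 11, so q = 11/(11 - 1) = 1.1
|y|^q = 6.1927^1.1 = 7.4314
f*(6.1927) = 7.4314 / 1.1 = 6.7558


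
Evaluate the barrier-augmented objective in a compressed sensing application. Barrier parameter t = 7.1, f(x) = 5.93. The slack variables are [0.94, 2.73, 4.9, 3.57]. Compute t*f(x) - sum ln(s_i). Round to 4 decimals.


Step 1: Compute log-barrier.
ln values: [-0.0619, 1.0043, 1.5892, 1.2726]
phi = -(-0.0619 + 1.0043 + 1.5892 + 1.2726) = -3.8042
Step 2: Compute augmented objective.
t*f(x) = 7.1*5.93 = 42.103
Total = 42.103 - 3.8042 = 38.2988


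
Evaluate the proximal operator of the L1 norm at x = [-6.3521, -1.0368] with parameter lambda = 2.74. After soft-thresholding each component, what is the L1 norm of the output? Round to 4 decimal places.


Soft-thresholding with lambda = 2.74:
prox(-6.3521) = sign(-6.3521)*max(|-6.3521| - 2.74, 0) = -3.6121
prox(-1.0368) = sign(-1.0368)*max(|-1.0368| - 2.74, 0) = 0.0
prox(x) = [-3.6121, 0.0]
||prox(x)||_1 = 3.6121 + 0.0 = 3.6121


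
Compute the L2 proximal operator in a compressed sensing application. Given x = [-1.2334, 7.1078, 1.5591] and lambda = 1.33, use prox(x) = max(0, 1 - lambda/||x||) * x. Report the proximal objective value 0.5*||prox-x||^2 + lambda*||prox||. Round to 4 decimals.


Step 1: Compute ||x||.
||x|| = 7.3806
Step 2: Compute scaling factor.
scale = max(0, 1 - 1.33/7.3806) = 0.8198
Step 3: prox(x) = [-1.0111, 5.827, 1.2781]
||prox(x)|| = 6.0506
Step 4: Proximal objective.
0.5*||prox-x||^2 = 0.8845
lambda*||prox|| = 8.0473
Total = 8.9317


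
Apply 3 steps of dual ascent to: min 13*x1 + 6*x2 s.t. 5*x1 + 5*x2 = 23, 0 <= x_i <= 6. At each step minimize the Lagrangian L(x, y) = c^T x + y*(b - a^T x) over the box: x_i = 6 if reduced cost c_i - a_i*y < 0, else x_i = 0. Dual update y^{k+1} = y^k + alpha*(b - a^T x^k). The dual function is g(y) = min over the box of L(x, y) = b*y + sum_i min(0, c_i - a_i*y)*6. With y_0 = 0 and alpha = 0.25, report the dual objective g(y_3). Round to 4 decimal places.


Dual ascent for LP: min 13*x1 + 6*x2, 5*x1 + 5*x2 = 23, 0 <= x_i <= 6
Step 1: y^k = 0.0, reduced costs: (13.0, 6.0)
  x^k = (0.0, 0.0), subgradient = b - a^T x = 23.0
  y^{k+1} = 0.0 + 0.25*23.0 = 5.75
Step 2: y^k = 5.75, reduced costs: (-15.75, -22.75)
  x^k = (6.0, 6.0), subgradient = b - a^T x = -37.0
  y^{k+1} = 5.75 + 0.25*-37.0 = -3.5
Step 3: y^k = -3.5, reduced costs: (30.5, 23.5)
  x^k = (0.0, 0.0), subgradient = b - a^T x = 23.0
  y^{k+1} = -3.5 + 0.25*23.0 = 2.25
Dual objective at y_3 = 2.25: reduced costs (1.75, -5.25), box minimizer x = (0.0, 6.0)
g(y_3) = b*y + (c1 - a1*y)*x1 + (c2 - a2*y)*x2 = 23*2.25 + 1.75*0.0 + (-5.25)*6.0 = 51.75 + 0.0 - 31.5 = 20.25


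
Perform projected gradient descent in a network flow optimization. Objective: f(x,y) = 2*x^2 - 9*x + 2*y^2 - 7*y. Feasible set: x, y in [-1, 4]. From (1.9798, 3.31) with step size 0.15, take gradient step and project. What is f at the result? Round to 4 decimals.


Step 1: Compute gradient at (1.9798, 3.31).
grad_x = 2*2*1.9798 - 9 = -1.0808
grad_y = 2*2*3.31 - 7 = 6.24
Step 2: Gradient step.
x_raw = 1.9798 - 0.15*-1.0808 = 2.1419
y_raw = 3.31 - 0.15*6.24 = 2.374
Step 3: Project onto [-1, 4].
x_proj = clip(2.1419) = 2.1419
y_proj = clip(2.374) = 2.374
Step 4: Evaluate f.
f(2.1419, 2.374) = -15.4479


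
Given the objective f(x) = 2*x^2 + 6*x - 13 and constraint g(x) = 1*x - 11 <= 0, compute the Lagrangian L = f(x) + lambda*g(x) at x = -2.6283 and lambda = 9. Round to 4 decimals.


Step 1: Evaluate f(x).
f(-2.6283) = 2*(-2.6283)^2 + 6*(-2.6283) - 13 = -14.9539
Step 2: Evaluate g(x).
g(-2.6283) = 1*-2.6283 - 11 = -13.6283
Step 3: Compute Lagrangian.
L = -14.9539 + 9*-13.6283 = -137.6086


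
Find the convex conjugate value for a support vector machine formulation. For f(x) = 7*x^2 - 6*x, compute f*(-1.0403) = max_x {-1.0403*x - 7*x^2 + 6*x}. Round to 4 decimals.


f*(y) = sup_x {y*x - a*x^2 - b*x} = sup_x {(y-b)*x - a*x^2}
FOC: (y - b) - 2a*x = 0 => x* = (y - b)/(2a)
x* = (-1.0403 + 6)/(2*7) = 0.3543
f*(-1.0403) = (y-b)^2/(4a) = (-1.0403 + 6)^2/(4*7)
= 24.5986/28 = 0.8785


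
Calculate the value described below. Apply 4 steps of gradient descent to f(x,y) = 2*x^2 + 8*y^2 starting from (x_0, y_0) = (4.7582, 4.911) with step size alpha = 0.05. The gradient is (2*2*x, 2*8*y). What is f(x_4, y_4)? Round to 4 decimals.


Gradient descent on f(x,y) = 2*x^2 + 8*y^2.
Starting point: (4.7582, 4.911), alpha = 0.05
Step 1: grad_x = 2*2*4.7582 = 19.0328, grad_y = 2*8*4.911 = 78.576
  x_1 = 4.7582 - 0.05*19.0328 = 3.8066
  y_1 = 4.911 - 0.05*78.576 = 0.9822
Step 2: grad_x = 2*2*3.8066 = 15.2262, grad_y = 2*8*0.9822 = 15.7152
  x_2 = 3.8066 - 0.05*15.2262 = 3.0452
  y_2 = 0.9822 - 0.05*15.7152 = 0.1964
Step 3: grad_x = 2*2*3.0452 = 12.181, grad_y = 2*8*0.1964 = 3.143
  x_3 = 3.0452 - 0.05*12.181 = 2.4362
  y_3 = 0.1964 - 0.05*3.143 = 0.0393
Step 4: grad_x = 2*2*2.4362 = 9.7448, grad_y = 2*8*0.0393 = 0.6286
  x_4 = 2.4362 - 0.05*9.7448 = 1.949
  y_4 = 0.0393 - 0.05*0.6286 = 0.0079
f(1.949, 0.0079) = 2*1.949^2 + 8*0.0079^2 = 7.5974


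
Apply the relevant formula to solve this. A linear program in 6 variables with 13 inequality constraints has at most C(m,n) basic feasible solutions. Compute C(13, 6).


Each vertex corresponds to some choice of n active constraints out of m, so the number of vertices is at most C(m, n) = m! / (n!(m-n)!).
m = 13, n = 6
Numerator: 13 * 12 * 11 * 10 * 9 * 8
Denominator: 6! = 720
C(13, 6) = 1716


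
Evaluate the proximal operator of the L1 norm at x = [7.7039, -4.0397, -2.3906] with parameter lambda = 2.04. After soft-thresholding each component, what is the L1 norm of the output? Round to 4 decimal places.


Soft-thresholding with lambda = 2.04:
prox(7.7039) = sign(7.7039)*max(|7.7039| - 2.04, 0) = 5.6639
prox(-4.0397) = sign(-4.0397)*max(|-4.0397| - 2.04, 0) = -1.9997
prox(-2.3906) = sign(-2.3906)*max(|-2.3906| - 2.04, 0) = -0.3506
prox(x) = [5.6639, -1.9997, -0.3506]
||prox(x)||_1 = 5.6639 + 1.9997 + 0.3506 = 8.0142


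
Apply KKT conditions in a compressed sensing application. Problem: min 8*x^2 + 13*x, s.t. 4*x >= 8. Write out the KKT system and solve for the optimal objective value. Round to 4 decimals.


Step 1: Try lambda = 0 (constraint inactive).
x_unc = -13/(2*8) = -0.8125
Check: 4*-0.8125 = -3.25 < 8 -- violated!
Step 2: Constraint must be active: 4*x = 8
x* = 8/4 = 2.0
lambda = (2*8*2.0 + 13)/4 = 11.25
Step 3: Compute optimal value.
f(x*) = 8*2.0^2 + 13*2.0 = 58.0


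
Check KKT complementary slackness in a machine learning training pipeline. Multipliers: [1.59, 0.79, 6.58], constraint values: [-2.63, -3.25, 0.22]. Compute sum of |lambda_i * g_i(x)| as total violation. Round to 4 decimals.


KKT complementary slackness check:
lambda_1 * g_1 = 1.59 * -2.63 = -4.1817
lambda_2 * g_2 = 0.79 * -3.25 = -2.5675
lambda_3 * g_3 = 6.58 * 0.22 = 1.4476
Total violation = 4.1817 + 2.5675 + 1.4476 = 8.1968


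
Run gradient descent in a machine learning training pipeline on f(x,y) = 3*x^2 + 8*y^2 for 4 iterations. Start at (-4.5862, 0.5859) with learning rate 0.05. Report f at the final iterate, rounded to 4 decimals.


Gradient descent on f(x,y) = 3*x^2 + 8*y^2.
Starting point: (-4.5862, 0.5859), alpha = 0.05
Step 1: grad_x = 2*3*-4.5862 = -27.5172, grad_y = 2*8*0.5859 = 9.3744
  x_1 = -4.5862 - 0.05*-27.5172 = -3.2103
  y_1 = 0.5859 - 0.05*9.3744 = 0.1172
Step 2: grad_x = 2*3*-3.2103 = -19.262, grad_y = 2*8*0.1172 = 1.8749
  x_2 = -3.2103 - 0.05*-19.262 = -2.2472
  y_2 = 0.1172 - 0.05*1.8749 = 0.0234
Step 3: grad_x = 2*3*-2.2472 = -13.4834, grad_y = 2*8*0.0234 = 0.375
  x_3 = -2.2472 - 0.05*-13.4834 = -1.5731
  y_3 = 0.0234 - 0.05*0.375 = 0.0047
Step 4: grad_x = 2*3*-1.5731 = -9.4384, grad_y = 2*8*0.0047 = 0.075
  x_4 = -1.5731 - 0.05*-9.4384 = -1.1011
  y_4 = 0.0047 - 0.05*0.075 = 0.0009
f(-1.1011, 0.0009) = 3*(-1.1011)^2 + 8*0.0009^2 = 3.6376


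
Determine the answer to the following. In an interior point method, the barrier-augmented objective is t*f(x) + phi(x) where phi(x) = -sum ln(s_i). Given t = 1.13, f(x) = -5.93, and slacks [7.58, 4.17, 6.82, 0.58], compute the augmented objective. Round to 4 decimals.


Step 1: Compute log-barrier.
ln values: [2.0255, 1.4279, 1.9199, -0.5447]
phi = -(2.0255 + 1.4279 + 1.9199 - 0.5447) = -4.8286
Step 2: Compute augmented objective.
t*f(x) = 1.13*-5.93 = -6.7009
Total = -6.7009 - 4.8286 = -11.5295


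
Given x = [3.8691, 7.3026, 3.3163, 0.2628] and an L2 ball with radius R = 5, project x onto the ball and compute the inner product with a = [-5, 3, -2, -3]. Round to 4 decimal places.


Step 1: Compute ||x|| (intermediates to 6 decimals).
||x|| = sqrt(3.8691^2 + 7.3026^2 + 3.3163^2 + 0.2628^2) = 8.908693
Step 2: Project.
Since ||x|| > R, scale = R/||x|| = 5/8.908693 = 0.56125, proj(x) = scale * x
proj(x) = [2.171532, 4.098584, 1.861273, 0.147497]
Step 3: Dot product.
a^T * proj(x) = -5*2.171532 + 3*4.098584 - 2*1.861273 - 3*0.147497 = -2.7269


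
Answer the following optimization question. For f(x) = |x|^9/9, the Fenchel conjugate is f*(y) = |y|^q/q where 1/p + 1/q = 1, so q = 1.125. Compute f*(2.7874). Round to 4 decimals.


The conjugate exponent q satisfies 1/p + 1/q = 1.
p = 9, so q = 9/(9 - 1) = 1.125
|y|^q = 2.7874^1.125 = 3.1685
f*(2.7874) = 3.1685 / 1.125 = 2.8164


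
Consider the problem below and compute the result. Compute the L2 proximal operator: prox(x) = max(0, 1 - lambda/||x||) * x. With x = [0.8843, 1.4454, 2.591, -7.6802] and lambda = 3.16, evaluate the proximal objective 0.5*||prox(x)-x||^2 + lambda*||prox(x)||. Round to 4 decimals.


Step 1: Compute ||x||.
||x|| = 8.2807
Step 2: Compute scaling factor.
scale = max(0, 1 - 3.16/8.2807) = 0.6184
Step 3: prox(x) = [0.5468, 0.8938, 1.6022, -4.7494]
||prox(x)|| = 5.1207
Step 4: Proximal objective.
0.5*||prox-x||^2 = 4.9928
lambda*||prox|| = 16.1814
Total = 21.1742


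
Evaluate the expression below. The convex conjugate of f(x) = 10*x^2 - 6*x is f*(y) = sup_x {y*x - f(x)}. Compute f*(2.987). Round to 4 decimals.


f*(y) = sup_x {y*x - a*x^2 - b*x} = sup_x {(y-b)*x - a*x^2}
FOC: (y - b) - 2a*x = 0 => x* = (y - b)/(2a)
x* = (2.987 + 6)/(2*10) = 0.4494
f*(2.987) = (y-b)^2/(4a) = (2.987 + 6)^2/(4*10)
= 80.7662/40 = 2.0192


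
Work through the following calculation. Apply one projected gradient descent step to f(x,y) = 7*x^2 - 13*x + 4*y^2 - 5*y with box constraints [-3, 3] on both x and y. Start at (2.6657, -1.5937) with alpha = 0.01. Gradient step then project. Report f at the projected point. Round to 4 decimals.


Step 1: Compute gradient at (2.6657, -1.5937).
grad_x = 2*7*2.6657 - 13 = 24.3198
grad_y = 2*4*-1.5937 - 5 = -17.7496
Step 2: Gradient step.
x_raw = 2.6657 - 0.01*24.3198 = 2.4225
y_raw = -1.5937 - 0.01*-17.7496 = -1.4162
Step 3: Project onto [-3, 3].
x_proj = clip(2.4225) = 2.4225
y_proj = clip(-1.4162) = -1.4162
Step 4: Evaluate f.
f(2.4225, -1.4162) = 24.6906


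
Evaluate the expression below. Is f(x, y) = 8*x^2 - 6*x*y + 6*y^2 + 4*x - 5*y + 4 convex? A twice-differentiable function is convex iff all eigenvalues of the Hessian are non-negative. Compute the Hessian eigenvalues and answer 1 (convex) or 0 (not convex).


The Hessian of f(x,y) = 8*x^2 - 6*x*y + 6*y^2 + 4*x - 5*y + 4 is:
H = [[16, -6], [-6, 12]]
Trace = 16 + 12 = 28
Determinant = 16*12 - (-6)^2 = 156
Discriminant = (28)^2 - 4*156 = 160.0
Eigenvalues: lambda_1 = 7.6754, lambda_2 = 20.3246
The function is convex.

1


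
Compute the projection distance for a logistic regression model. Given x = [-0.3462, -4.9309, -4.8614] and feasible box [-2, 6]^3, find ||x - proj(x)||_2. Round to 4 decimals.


Project each component onto [-2, 6].
clip(-0.3462) = -0.3462, clip(-4.9309) = -2.0, clip(-4.8614) = -2.0
Projection = [-0.3462, -2.0, -2.0]
Squared diffs: [0.0, 8.5902, 8.1876]
Distance = sqrt(16.7778) = 4.0961


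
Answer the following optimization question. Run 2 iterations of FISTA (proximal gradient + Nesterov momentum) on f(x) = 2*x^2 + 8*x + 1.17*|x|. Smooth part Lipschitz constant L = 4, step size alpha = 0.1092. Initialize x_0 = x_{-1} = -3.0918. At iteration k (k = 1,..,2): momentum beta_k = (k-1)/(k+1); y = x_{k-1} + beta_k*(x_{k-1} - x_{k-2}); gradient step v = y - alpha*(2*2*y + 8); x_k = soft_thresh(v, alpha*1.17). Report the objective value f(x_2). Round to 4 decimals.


FISTA on f(x) = 2*x^2 + 8*x + 1.17*|x|
L = 4, alpha = 0.1092
Iteration 1: beta = 0.0, y = -3.0918 + 0.0*(-3.0918 + 3.0918) = -3.0918
  grad(y) = -4.3672, v = y - alpha*grad = -2.6149
  prox(v) = soft_thresh(-2.6149, 0.1278) = -2.4871
Iteration 2: beta = 0.3333, y = -2.4871 + 0.3333*(-2.4871 + 3.0918) = -2.2856
  grad(y) = -1.1423, v = y - alpha*grad = -2.1608
  prox(v) = soft_thresh(-2.1608, 0.1278) = -2.0331
f(x_2) = 2*(-2.0331)^2 + 8*(-2.0331) + 1.17*|-2.0331| = -5.6191


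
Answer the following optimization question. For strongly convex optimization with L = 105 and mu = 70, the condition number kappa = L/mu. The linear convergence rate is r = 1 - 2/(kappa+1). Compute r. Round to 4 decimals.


Step 1: Compute the condition number.
kappa = L/mu = 105/70 = 1.5
Step 2: Compute the convergence rate.
r = 1 - 2/(kappa + 1) = 1 - 2*mu/(L + mu) = (L - mu)/(L + mu) = 35/175 = 0.2


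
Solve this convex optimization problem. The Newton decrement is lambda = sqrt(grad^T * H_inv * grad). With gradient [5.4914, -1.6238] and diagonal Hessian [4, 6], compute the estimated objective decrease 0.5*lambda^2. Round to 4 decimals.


Step 1: H is diagonal, so H^(-1) * g = [1.3729, -0.2706].
Step 2: g^T H^(-1) g = sum_i g_i^2 / H_ii
  = (5.4914)^2/4 + (-1.6238)^2/6
  = 7.5389 + 0.4395 = 7.9783
Step 3: Objective decrease = 0.5 * g^T H^(-1) g = 3.9892


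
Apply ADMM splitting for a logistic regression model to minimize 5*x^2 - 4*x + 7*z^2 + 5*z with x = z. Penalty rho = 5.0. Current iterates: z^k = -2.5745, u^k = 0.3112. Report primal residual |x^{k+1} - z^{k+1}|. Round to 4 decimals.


ADMM iteration with rho = 5.0, z^k = -2.5745, u^k = 0.3112
Step 1: x-update.
Minimize 5*x^2 - 4*x + (5.0/2)*(x + 2.5745 + 0.3112)^2
FOC: (2*5 + 5.0)*x = 4 + 5.0*(-2.5745 - 0.3112)
x^{k+1} = -0.6952
Step 2: z-update.
Minimize 7*z^2 + 5*z + (5.0/2)*(-0.6952 - z + 0.3112)^2
FOC: (2*7 + 5.0)*z = -5 + 5.0*(-0.6952 + 0.3112)
z^{k+1} = -0.3642
Step 3: u-update.
u^{k+1} = 0.3112 - 0.6952 + 0.3642 = -0.0198
Step 4: Primal residual = |-0.6952 + 0.3642| = 0.331


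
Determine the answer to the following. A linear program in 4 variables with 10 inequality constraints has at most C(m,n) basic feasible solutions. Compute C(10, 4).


Each vertex corresponds to some choice of n active constraints out of m, so the number of vertices is at most C(m, n) = m! / (n!(m-n)!).
m = 10, n = 4
Numerator: 10 * 9 * 8 * 7
Denominator: 4! = 24
C(10, 4) = 210


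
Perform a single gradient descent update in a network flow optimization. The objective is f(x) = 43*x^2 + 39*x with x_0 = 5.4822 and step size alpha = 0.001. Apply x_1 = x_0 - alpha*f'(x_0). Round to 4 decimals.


We compute the gradient at x_0 and apply the update.
f'(x) = 86*x + 39
f'(5.4822) = 86*5.4822 + 39 = 510.4692
x_1 = 5.4822 - 0.001*510.4692 = 4.9717


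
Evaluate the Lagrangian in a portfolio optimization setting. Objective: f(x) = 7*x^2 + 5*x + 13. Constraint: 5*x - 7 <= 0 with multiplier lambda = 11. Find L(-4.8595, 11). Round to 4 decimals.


Step 1: Evaluate f(x).
f(-4.8595) = 7*(-4.8595)^2 + 5*(-4.8595) + 13 = 154.0057
Step 2: Evaluate g(x).
g(-4.8595) = 5*-4.8595 - 7 = -31.2975
Step 3: Compute Lagrangian.
L = 154.0057 + 11*-31.2975 = -190.2668


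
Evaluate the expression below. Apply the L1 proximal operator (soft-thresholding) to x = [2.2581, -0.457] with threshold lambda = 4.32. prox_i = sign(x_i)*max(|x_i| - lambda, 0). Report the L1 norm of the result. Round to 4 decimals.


Soft-thresholding with lambda = 4.32:
prox(2.2581) = sign(2.2581)*max(|2.2581| - 4.32, 0) = 0.0
prox(-0.457) = sign(-0.457)*max(|-0.457| - 4.32, 0) = 0.0
prox(x) = [0.0, 0.0]
||prox(x)||_1 = 0.0 + 0.0 = 0.0


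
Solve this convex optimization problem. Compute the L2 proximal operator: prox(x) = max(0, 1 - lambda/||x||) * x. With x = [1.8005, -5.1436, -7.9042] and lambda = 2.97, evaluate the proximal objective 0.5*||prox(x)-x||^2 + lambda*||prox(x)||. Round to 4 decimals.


Step 1: Compute ||x||.
||x|| = 9.6008
Step 2: Compute scaling factor.
scale = max(0, 1 - 2.97/9.6008) = 0.6906
Step 3: prox(x) = [1.2435, -3.5524, -5.459]
||prox(x)|| = 6.6308
Step 4: Proximal objective.
0.5*||prox-x||^2 = 4.4105
lambda*||prox|| = 19.6935
Total = 24.1038


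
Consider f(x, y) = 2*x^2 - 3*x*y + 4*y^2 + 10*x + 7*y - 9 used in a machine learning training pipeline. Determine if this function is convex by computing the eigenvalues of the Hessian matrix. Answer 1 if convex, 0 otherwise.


The Hessian of f(x,y) = 2*x^2 - 3*x*y + 4*y^2 + 10*x + 7*y - 9 is:
H = [[4, -3], [-3, 8]]
Trace = 4 + 8 = 12
Determinant = 4*8 - (-3)^2 = 23
Discriminant = (12)^2 - 4*23 = 52.0
Eigenvalues: lambda_1 = 2.3944, lambda_2 = 9.6056
The function is convex.

1


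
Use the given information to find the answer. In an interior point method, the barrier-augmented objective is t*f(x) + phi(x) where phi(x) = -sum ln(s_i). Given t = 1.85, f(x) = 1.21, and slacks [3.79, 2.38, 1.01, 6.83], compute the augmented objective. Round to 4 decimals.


Step 1: Compute log-barrier.
ln values: [1.3324, 0.8671, 0.01, 1.9213]
phi = -(1.3324 + 0.8671 + 0.01 + 1.9213) = -4.1307
Step 2: Compute augmented objective.
t*f(x) = 1.85*1.21 = 2.2385
Total = 2.2385 - 4.1307 = -1.8922


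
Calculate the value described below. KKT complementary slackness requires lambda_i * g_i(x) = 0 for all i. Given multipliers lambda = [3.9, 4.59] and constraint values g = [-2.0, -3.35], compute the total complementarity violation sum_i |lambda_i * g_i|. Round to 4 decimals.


KKT complementary slackness check:
lambda_1 * g_1 = 3.9 * -2.0 = -7.8
lambda_2 * g_2 = 4.59 * -3.35 = -15.3765
Total violation = 7.8 + 15.3765 = 23.1765


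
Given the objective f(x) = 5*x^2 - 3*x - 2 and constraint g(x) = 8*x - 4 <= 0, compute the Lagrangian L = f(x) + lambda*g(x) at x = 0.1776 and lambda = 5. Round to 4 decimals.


Step 1: Evaluate f(x).
f(0.1776) = 5*0.1776^2 - 3*0.1776 - 2 = -2.3751
Step 2: Evaluate g(x).
g(0.1776) = 8*0.1776 - 4 = -2.5792
Step 3: Compute Lagrangian.
L = -2.3751 + 5*-2.5792 = -15.2711


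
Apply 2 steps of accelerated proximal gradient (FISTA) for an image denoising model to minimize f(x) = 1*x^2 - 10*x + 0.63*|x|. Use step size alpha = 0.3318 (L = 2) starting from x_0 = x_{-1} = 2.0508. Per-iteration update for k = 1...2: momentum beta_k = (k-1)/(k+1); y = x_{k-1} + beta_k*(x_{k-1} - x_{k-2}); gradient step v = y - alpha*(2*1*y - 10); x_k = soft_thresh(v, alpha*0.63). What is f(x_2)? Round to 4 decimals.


FISTA on f(x) = 1*x^2 - 10*x + 0.63*|x|
L = 2, alpha = 0.3318
Iteration 1: beta = 0.0, y = 2.0508 + 0.0*(2.0508 - 2.0508) = 2.0508
  grad(y) = -5.8984, v = y - alpha*grad = 4.0079
  prox(v) = soft_thresh(4.0079, 0.209) = 3.7989
Iteration 2: beta = 0.3333, y = 3.7989 + 0.3333*(3.7989 - 2.0508) = 4.3815
  grad(y) = -1.2369, v = y - alpha*grad = 4.792
  prox(v) = soft_thresh(4.792, 0.209) = 4.5829
f(x_2) = 1*4.5829^2 - 10*4.5829 + 0.63*|4.5829| = -21.9388


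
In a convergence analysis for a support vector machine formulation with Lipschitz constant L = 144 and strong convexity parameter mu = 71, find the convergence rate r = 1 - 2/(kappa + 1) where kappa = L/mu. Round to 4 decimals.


Step 1: Compute the condition number.
kappa = L/mu = 144/71 = 2.0282
Step 2: Compute the convergence rate.
r = 1 - 2/(kappa + 1) = 1 - 2*mu/(L + mu) = (L - mu)/(L + mu) = 73/215 = 0.3395


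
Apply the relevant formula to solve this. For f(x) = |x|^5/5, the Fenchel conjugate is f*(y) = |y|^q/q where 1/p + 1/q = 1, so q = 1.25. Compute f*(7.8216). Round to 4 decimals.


The conjugate exponent q satisfies 1/p + 1/q = 1.
p = 5, so q = 5/(5 - 1) = 1.25
|y|^q = 7.8216^1.25 = 13.0804
f*(7.8216) = 13.0804 / 1.25 = 10.4643


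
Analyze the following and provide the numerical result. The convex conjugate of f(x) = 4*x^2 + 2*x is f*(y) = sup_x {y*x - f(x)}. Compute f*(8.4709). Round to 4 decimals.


f*(y) = sup_x {y*x - a*x^2 - b*x} = sup_x {(y-b)*x - a*x^2}
FOC: (y - b) - 2a*x = 0 => x* = (y - b)/(2a)
x* = (8.4709 - 2)/(2*4) = 0.8089
f*(8.4709) = (y-b)^2/(4a) = (8.4709 - 2)^2/(4*4)
= 41.8725/16 = 2.617


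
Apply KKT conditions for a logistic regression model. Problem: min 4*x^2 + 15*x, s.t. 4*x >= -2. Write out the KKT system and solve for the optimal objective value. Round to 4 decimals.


Step 1: Try lambda = 0 (constraint inactive).
x_unc = -15/(2*4) = -1.875
Check: 4*-1.875 = -7.5 < -2 -- violated!
Step 2: Constraint must be active: 4*x = -2
x* = -2/4 = -0.5
lambda = (2*4*(-0.5) + 15)/4 = 2.75
Step 3: Compute optimal value.
f(x*) = 4*(-0.5)^2 + 15*(-0.5) = -6.5


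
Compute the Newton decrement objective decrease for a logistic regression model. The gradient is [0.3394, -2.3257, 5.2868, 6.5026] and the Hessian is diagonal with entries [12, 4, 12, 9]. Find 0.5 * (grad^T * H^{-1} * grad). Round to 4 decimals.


Step 1: H is diagonal, so H^(-1) * g = [0.0283, -0.5814, 0.4406, 0.7225].
Step 2: g^T H^(-1) g = sum_i g_i^2 / H_ii
  = (0.3394)^2/12 + (-2.3257)^2/4 + (5.2868)^2/12 + (6.5026)^2/9
  = 0.0096 + 1.3522 + 2.3292 + 4.6982 = 8.3892
Step 3: Objective decrease = 0.5 * g^T H^(-1) g = 4.1946


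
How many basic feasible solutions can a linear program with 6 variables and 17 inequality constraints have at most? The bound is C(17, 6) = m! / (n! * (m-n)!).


Each vertex corresponds to some choice of n active constraints out of m, so the number of vertices is at most C(m, n) = m! / (n!(m-n)!).
m = 17, n = 6
Numerator: 17 * 16 * 15 * 14 * 13 * 12
Denominator: 6! = 720
C(17, 6) = 12376


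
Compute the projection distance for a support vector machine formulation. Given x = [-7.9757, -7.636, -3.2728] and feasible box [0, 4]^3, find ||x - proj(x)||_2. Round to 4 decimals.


Project each component onto [0, 4].
clip(-7.9757) = 0.0, clip(-7.636) = 0.0, clip(-3.2728) = 0.0
Projection = [0.0, 0.0, 0.0]
Squared diffs: [63.6118, 58.3085, 10.7112]
Distance = sqrt(132.6315) = 11.5166


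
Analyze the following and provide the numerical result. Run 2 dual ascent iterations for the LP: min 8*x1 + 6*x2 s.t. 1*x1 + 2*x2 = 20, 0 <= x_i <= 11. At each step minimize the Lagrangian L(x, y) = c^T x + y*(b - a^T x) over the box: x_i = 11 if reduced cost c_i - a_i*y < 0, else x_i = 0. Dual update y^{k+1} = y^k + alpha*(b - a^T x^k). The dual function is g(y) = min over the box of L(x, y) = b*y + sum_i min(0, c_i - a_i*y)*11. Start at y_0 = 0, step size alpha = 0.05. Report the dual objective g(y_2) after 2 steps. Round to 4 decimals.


Dual ascent for LP: min 8*x1 + 6*x2, 1*x1 + 2*x2 = 20, 0 <= x_i <= 11
Step 1: y^k = 0.0, reduced costs: (8.0, 6.0)
  x^k = (0.0, 0.0), subgradient = b - a^T x = 20.0
  y^{k+1} = 0.0 + 0.05*20.0 = 1.0
Step 2: y^k = 1.0, reduced costs: (7.0, 4.0)
  x^k = (0.0, 0.0), subgradient = b - a^T x = 20.0
  y^{k+1} = 1.0 + 0.05*20.0 = 2.0
Dual objective at y_2 = 2.0: reduced costs (6.0, 2.0), box minimizer x = (0.0, 0.0)
g(y_2) = b*y + (c1 - a1*y)*x1 + (c2 - a2*y)*x2 = 20*2.0 + 6.0*0.0 + 2.0*0.0 = 40.0 + 0.0 + 0.0 = 40.0


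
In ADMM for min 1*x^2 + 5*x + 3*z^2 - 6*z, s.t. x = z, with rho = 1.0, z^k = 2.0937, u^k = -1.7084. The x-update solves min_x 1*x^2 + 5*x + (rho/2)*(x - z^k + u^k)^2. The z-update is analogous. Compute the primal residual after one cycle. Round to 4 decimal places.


ADMM iteration with rho = 1.0, z^k = 2.0937, u^k = -1.7084
Step 1: x-update.
Minimize 1*x^2 + 5*x + (1.0/2)*(x - 2.0937 - 1.7084)^2
FOC: (2*1 + 1.0)*x = -5 + 1.0*(2.0937 + 1.7084)
x^{k+1} = -0.3993
Step 2: z-update.
Minimize 3*z^2 - 6*z + (1.0/2)*(-0.3993 - z - 1.7084)^2
FOC: (2*3 + 1.0)*z = 6 + 1.0*(-0.3993 - 1.7084)
z^{k+1} = 0.556
Step 3: u-update.
u^{k+1} = -1.7084 - 0.3993 - 0.556 = -2.6637
Step 4: Primal residual = |-0.3993 - 0.556| = 0.9553


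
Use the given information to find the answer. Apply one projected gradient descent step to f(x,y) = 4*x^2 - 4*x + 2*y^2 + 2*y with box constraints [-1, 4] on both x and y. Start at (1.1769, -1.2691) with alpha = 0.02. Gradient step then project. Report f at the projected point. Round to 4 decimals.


Step 1: Compute gradient at (1.1769, -1.2691).
grad_x = 2*4*1.1769 - 4 = 5.4152
grad_y = 2*2*-1.2691 + 2 = -3.0764
Step 2: Gradient step.
x_raw = 1.1769 - 0.02*5.4152 = 1.0686
y_raw = -1.2691 - 0.02*-3.0764 = -1.2076
Step 3: Project onto [-1, 4].
x_proj = clip(1.0686) = 1.0686
y_proj = clip(-1.2076) = -1.0
Step 4: Evaluate f.
f(1.0686, -1.0) = 0.2932


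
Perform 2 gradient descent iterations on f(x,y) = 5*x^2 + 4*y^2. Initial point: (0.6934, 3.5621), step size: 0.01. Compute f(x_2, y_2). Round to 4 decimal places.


Gradient descent on f(x,y) = 5*x^2 + 4*y^2.
Starting point: (0.6934, 3.5621), alpha = 0.01
Step 1: grad_x = 2*5*0.6934 = 6.934, grad_y = 2*4*3.5621 = 28.4968
  x_1 = 0.6934 - 0.01*6.934 = 0.6241
  y_1 = 3.5621 - 0.01*28.4968 = 3.2771
Step 2: grad_x = 2*5*0.6241 = 6.2406, grad_y = 2*4*3.2771 = 26.2171
  x_2 = 0.6241 - 0.01*6.2406 = 0.5617
  y_2 = 3.2771 - 0.01*26.2171 = 3.015
f(0.5617, 3.015) = 5*0.5617^2 + 4*3.015^2 = 37.9372


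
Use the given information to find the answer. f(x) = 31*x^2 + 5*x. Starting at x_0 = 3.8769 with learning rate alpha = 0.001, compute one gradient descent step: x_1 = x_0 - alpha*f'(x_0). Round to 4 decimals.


We compute the gradient at x_0 and apply the update.
f'(x) = 62*x + 5
f'(3.8769) = 62*3.8769 + 5 = 245.3678
x_1 = 3.8769 - 0.001*245.3678 = 3.6315


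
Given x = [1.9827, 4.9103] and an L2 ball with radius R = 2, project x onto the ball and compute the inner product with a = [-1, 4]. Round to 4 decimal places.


Step 1: Compute ||x|| (intermediates to 6 decimals).
||x|| = sqrt(1.9827^2 + 4.9103^2) = 5.295483
Step 2: Project.
Since ||x|| > R, scale = R/||x|| = 2/5.295483 = 0.37768, proj(x) = scale * x
proj(x) = [0.748826, 1.854522]
Step 3: Dot product.
a^T * proj(x) = -1*0.748826 + 4*1.854522 = 6.6693


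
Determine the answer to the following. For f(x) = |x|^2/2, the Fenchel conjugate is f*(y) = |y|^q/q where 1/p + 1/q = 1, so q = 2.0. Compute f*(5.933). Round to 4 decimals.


The conjugate exponent q satisfies 1/p + 1/q = 1.
p = 2, so q = 2/(2 - 1) = 2.0
|y|^q = 5.933^2.0 = 35.2005
f*(5.933) = 35.2005 / 2.0 = 17.6002


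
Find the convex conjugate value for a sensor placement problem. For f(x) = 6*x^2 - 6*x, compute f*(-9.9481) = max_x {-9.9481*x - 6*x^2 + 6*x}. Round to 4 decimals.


f*(y) = sup_x {y*x - a*x^2 - b*x} = sup_x {(y-b)*x - a*x^2}
FOC: (y - b) - 2a*x = 0 => x* = (y - b)/(2a)
x* = (-9.9481 + 6)/(2*6) = -0.329
f*(-9.9481) = (y-b)^2/(4a) = (-9.9481 + 6)^2/(4*6)
= 15.5875/24 = 0.6495


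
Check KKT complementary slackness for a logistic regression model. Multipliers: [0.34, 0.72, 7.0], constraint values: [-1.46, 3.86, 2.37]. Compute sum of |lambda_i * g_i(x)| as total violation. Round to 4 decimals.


KKT complementary slackness check:
lambda_1 * g_1 = 0.34 * -1.46 = -0.4964
lambda_2 * g_2 = 0.72 * 3.86 = 2.7792
lambda_3 * g_3 = 7.0 * 2.37 = 16.59
Total violation = 0.4964 + 2.7792 + 16.59 = 19.8656


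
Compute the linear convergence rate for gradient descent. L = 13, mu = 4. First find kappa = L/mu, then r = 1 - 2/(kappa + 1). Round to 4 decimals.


Step 1: Compute the condition number.
kappa = L/mu = 13/4 = 3.25
Step 2: Compute the convergence rate.
r = 1 - 2/(kappa + 1) = 1 - 2*mu/(L + mu) = (L - mu)/(L + mu) = 9/17 = 0.5294


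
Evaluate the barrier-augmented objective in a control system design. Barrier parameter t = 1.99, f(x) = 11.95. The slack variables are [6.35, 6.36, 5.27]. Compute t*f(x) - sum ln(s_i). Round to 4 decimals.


Step 1: Compute log-barrier.
ln values: [1.8485, 1.85, 1.662]
phi = -(1.8485 + 1.85 + 1.662) = -5.3605
Step 2: Compute augmented objective.
t*f(x) = 1.99*11.95 = 23.7805
Total = 23.7805 - 5.3605 = 18.42


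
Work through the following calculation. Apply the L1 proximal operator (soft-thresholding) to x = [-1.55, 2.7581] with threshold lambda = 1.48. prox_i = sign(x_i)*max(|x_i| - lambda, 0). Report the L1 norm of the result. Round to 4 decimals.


Soft-thresholding with lambda = 1.48:
prox(-1.55) = sign(-1.55)*max(|-1.55| - 1.48, 0) = -0.07
prox(2.7581) = sign(2.7581)*max(|2.7581| - 1.48, 0) = 1.2781
prox(x) = [-0.07, 1.2781]
||prox(x)||_1 = 0.07 + 1.2781 = 1.3481
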